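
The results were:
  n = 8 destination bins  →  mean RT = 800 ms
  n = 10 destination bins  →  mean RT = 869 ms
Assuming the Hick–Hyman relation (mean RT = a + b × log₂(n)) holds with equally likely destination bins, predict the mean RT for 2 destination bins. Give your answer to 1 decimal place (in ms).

Solve the two-equation system in a and b:
  b = (869 − 800) / (log₂ 10 − log₂ 8) = 69 / (3.3219 − 3) = 214.334 ms/bit
  a = 800 − 214.334 × 3 = 156.999 ms
Then RT(2) = 156.999 + 214.334 × log₂ 2 = 156.999 + 214.334 × 1 ≈ 371.333 ms.

371.3 ms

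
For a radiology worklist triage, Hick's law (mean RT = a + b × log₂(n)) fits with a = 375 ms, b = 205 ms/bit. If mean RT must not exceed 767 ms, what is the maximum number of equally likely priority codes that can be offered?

Information budget: (767 − 375)/205 = 1.9122 bits, so n ≤ 2^1.9122 = 3.764 → at most 3.

3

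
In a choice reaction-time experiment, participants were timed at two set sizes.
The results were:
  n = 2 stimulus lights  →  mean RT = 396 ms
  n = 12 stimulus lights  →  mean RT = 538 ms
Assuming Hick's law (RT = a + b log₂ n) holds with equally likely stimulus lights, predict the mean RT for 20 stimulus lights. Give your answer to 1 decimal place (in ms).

578.5 ms

Solve the two-equation system in a and b:
  b = (538 − 396) / (log₂ 12 − log₂ 2) = 142 / (3.5850 − 1) = 54.933 ms/bit
  a = 396 − 54.933 × 1 = 341.067 ms
Then RT(20) = 341.067 + 54.933 × log₂ 20 = 341.067 + 54.933 × 4.3219 ≈ 578.484 ms.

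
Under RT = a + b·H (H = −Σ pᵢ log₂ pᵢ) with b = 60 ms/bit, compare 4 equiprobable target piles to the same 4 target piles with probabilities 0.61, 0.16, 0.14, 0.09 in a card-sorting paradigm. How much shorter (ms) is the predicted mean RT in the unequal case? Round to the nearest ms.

26 ms

The RT saving is b·ΔH. Equiprobable H₀ = log₂(4) = 2.0000 bits; with the given probabilities H = 1.5678 bits.
b·(H₀ − H) = 60 × (2.0000 − 1.5678) = 25.93 ms.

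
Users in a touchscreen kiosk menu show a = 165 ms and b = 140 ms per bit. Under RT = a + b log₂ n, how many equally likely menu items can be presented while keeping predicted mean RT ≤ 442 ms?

3

Information budget: (442 − 165)/140 = 1.9786 bits, so n ≤ 2^1.9786 = 3.941 → at most 3.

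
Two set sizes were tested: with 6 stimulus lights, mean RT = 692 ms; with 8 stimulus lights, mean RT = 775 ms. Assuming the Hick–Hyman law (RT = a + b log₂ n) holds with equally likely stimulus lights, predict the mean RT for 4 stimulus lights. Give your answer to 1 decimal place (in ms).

Fit slope and intercept:
  b = (775 − 692) / (log₂ 8 − log₂ 6) = 83 / (3 − 2.5850) = 199.982 ms/bit
  a = 692 − 199.982 × 2.5850 = 175.054 ms
Then RT(4) = 175.054 + 199.982 × log₂ 4 = 175.054 + 199.982 × 2 ≈ 575.018 ms.

575.0 ms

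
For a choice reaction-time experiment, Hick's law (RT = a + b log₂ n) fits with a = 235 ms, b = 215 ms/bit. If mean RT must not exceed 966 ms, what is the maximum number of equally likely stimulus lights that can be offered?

10

Set 235 + 215·log₂ n ≤ 966 → log₂ n ≤ (966 − 235)/215 = 3.4000.
So n ≤ 2^3.4000 = 10.556; the largest integer n is 10.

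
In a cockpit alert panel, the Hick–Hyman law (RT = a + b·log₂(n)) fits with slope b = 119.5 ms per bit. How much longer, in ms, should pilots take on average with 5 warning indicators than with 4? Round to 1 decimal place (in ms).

ΔRT = (a + b log₂ n₂) − (a + b log₂ n₁) = b·(log₂ n₂ − log₂ n₁).
log₂(5) − log₂(4) = 2.3219 − 2 = 0.3219.
ΔRT = 119.5 × 0.3219 = 38.470 ms.

38.5 ms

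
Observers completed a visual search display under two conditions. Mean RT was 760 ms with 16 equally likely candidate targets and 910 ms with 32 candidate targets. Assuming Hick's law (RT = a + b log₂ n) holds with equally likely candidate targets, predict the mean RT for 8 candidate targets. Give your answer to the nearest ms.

Fit slope and intercept:
  b = (910 − 760) / (log₂ 32 − log₂ 16) = 150 / (5 − 4) = 150 ms/bit
  a = 760 − 150 × 4 = 160 ms
Then RT(8) = 160 + 150 × log₂ 8 = 160 + 150 × 3 ≈ 610.000 ms.

610 ms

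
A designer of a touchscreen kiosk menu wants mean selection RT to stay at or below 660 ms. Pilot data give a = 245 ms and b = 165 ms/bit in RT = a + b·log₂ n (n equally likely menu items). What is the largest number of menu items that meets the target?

5

Information budget: (660 − 245)/165 = 2.5152 bits, so n ≤ 2^2.5152 = 5.717 → at most 5.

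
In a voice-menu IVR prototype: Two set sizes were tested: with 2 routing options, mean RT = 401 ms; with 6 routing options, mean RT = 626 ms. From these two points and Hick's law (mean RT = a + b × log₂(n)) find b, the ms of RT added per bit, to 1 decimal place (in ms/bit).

The slope on a log₂ axis is (626 − 401) / (2.5850 − 1) = 141.959 ms/bit.

142.0 ms/bit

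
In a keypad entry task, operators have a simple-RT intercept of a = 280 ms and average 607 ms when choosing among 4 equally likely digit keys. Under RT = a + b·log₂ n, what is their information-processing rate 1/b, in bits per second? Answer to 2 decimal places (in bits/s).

6.12 bits/s

Choice component = 607 − 280 = 327 ms over log₂(4) = 2 bits.
b = 327 / 2 = 163.500 ms/bit, so 1/b = 6.116 bits/s.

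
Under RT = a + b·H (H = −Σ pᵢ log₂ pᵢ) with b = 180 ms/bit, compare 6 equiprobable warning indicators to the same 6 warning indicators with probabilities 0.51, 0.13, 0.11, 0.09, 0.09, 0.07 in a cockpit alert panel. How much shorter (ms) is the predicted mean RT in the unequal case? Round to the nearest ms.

83 ms

The RT saving is b·ΔH. Equiprobable H₀ = log₂(6) = 2.5850 bits; with the given probabilities H = 2.1222 bits.
b·(H₀ − H) = 180 × (2.5850 − 2.1222) = 83.29 ms.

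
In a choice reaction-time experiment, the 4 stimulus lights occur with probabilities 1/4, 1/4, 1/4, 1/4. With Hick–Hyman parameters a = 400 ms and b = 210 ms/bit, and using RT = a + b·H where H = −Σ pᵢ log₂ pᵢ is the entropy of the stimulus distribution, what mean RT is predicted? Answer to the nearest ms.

Each term −pᵢ log₂ pᵢ: 0.25·2 + 0.25·2 + 0.25·2 + 0.25·2; summed, H = 2.000 bits.
Mean RT = a + bH = 400 + 210·2.000 = 820.00 ms.

820 ms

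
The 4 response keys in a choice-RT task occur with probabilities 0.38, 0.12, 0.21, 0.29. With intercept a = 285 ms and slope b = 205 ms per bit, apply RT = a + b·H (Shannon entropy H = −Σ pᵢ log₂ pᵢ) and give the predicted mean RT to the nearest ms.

Entropy contributions −pᵢ log₂ pᵢ: 0.5305, 0.3671, 0.4728, 0.5179; sum H = 1.8882 bits.
RT = a + bH = 285 + 205·1.8882 = 672.09 ms.

672 ms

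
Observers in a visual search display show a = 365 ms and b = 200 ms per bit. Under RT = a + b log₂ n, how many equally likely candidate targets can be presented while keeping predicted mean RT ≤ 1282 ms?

Set 365 + 200·log₂ n ≤ 1282 → log₂ n ≤ (1282 − 365)/200 = 4.5850.
So n ≤ 2^4.5850 = 24.001; the largest integer n is 24.

24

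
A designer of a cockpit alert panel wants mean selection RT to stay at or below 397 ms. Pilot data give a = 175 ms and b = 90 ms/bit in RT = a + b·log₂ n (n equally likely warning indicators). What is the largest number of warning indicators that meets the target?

5

Information budget: (397 − 175)/90 = 2.4667 bits, so n ≤ 2^2.4667 = 5.528 → at most 5.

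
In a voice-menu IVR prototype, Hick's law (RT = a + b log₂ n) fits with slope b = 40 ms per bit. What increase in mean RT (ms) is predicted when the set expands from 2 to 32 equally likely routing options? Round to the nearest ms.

160 ms

Only the slope matters, since a is common to both: ΔRT = b·log₂(n₂/n₁).
log₂(32) − log₂(2) = log₂(32/2) = log₂(16) = 4.
ΔRT = 40 × 4.0000 = 160.000 ms.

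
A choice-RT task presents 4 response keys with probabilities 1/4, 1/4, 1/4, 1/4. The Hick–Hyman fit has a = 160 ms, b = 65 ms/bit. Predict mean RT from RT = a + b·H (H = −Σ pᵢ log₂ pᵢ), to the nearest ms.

H = −Σ pᵢ log₂ pᵢ = 0.25·2 + 0.25·2 + 0.25·2 + 0.25·2 = 2.000 bits.
RT = 160 + 65 × 2.000 = 290.00 ms.

290 ms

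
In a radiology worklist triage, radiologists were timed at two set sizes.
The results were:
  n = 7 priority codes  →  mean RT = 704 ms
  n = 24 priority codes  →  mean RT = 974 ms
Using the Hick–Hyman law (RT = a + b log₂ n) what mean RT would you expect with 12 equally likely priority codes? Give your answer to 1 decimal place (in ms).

822.1 ms

RT is linear in log₂ n, so two points fix the line:
  b = (974 − 704) / (log₂ 24 − log₂ 7) = 270 / (4.5850 − 2.8074) = 151.890 ms/bit
  a = 704 − 151.890 × 2.8074 = 277.592 ms
Then RT(12) = 277.592 + 151.890 × log₂ 12 = 277.592 + 151.890 × 3.5850 ≈ 822.110 ms.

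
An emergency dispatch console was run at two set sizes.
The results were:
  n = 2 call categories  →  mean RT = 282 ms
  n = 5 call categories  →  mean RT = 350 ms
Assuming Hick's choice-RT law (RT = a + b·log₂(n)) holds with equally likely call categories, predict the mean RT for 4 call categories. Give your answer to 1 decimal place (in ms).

333.4 ms

RT is linear in log₂ n, so two points fix the line:
  b = (350 − 282) / (log₂ 5 − log₂ 2) = 68 / (2.3219 − 1) = 51.440 ms/bit
  a = 282 − 51.440 × 1 = 230.560 ms
Then RT(4) = 230.560 + 51.440 × log₂ 4 = 230.560 + 51.440 × 2 ≈ 333.440 ms.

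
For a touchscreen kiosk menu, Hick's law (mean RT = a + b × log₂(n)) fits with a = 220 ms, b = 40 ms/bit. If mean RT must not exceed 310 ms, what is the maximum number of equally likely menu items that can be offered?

Set 220 + 40·log₂ n ≤ 310 → log₂ n ≤ (310 − 220)/40 = 2.2500.
So n ≤ 2^2.2500 = 4.757; the largest integer n is 4.

4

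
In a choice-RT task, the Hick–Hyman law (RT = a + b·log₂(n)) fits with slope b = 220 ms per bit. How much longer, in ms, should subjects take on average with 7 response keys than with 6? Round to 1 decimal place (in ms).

48.9 ms

Only the slope matters, since a is common to both: ΔRT = b·log₂(n₂/n₁).
log₂(7) − log₂(6) = 2.8074 − 2.5850 = 0.2224.
ΔRT = 220 × 0.2224 = 48.926 ms.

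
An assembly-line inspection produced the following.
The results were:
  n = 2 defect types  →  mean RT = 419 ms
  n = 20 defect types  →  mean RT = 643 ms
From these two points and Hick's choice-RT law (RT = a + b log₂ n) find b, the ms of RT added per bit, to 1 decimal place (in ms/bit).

67.4 ms/bit

The slope on a log₂ axis is (643 − 419) / (4.3219 − 1) = 67.431 ms/bit.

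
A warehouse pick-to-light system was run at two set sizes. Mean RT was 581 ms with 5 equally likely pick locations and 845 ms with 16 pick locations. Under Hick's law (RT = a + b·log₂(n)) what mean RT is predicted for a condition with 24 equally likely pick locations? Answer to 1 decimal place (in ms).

937.0 ms

With log₂ n on the abscissa the relation is linear; from the two conditions:
  b = (845 − 581) / (log₂ 16 − log₂ 5) = 264 / (4 − 2.3219) = 157.323 ms/bit
  a = 581 − 157.323 × 2.3219 = 215.706 ms
Then RT(24) = 215.706 + 157.323 × log₂ 24 = 215.706 + 157.323 × 4.5850 ≈ 937.028 ms.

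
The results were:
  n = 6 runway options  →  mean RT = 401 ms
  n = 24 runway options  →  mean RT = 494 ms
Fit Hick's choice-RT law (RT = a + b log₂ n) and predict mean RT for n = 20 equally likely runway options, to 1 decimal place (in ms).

481.8 ms

RT is linear in log₂ n, so two points fix the line:
  b = (494 − 401) / (log₂ 24 − log₂ 6) = 93 / (4.5850 − 2.5850) = 46.500 ms/bit
  a = 401 − 46.500 × 2.5850 = 280.799 ms
Then RT(20) = 280.799 + 46.500 × log₂ 20 = 280.799 + 46.500 × 4.3219 ≈ 481.769 ms.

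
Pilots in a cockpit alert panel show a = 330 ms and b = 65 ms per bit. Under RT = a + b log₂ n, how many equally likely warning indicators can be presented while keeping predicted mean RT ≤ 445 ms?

3

65·log₂ n ≤ 445 − 330 = 115, giving log₂ n ≤ 1.7692 and n ≤ 3.409. The largest whole number is 3.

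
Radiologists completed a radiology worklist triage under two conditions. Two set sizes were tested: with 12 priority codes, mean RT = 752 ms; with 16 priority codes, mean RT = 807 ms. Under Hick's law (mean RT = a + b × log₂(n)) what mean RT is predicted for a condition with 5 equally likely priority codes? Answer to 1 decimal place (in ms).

584.6 ms

RT is linear in log₂ n, so two points fix the line:
  b = (807 − 752) / (log₂ 16 − log₂ 12) = 55 / (4 − 3.5850) = 132.518 ms/bit
  a = 752 − 132.518 × 3.5850 = 276.927 ms
Then RT(5) = 276.927 + 132.518 × log₂ 5 = 276.927 + 132.518 × 2.3219 ≈ 584.625 ms.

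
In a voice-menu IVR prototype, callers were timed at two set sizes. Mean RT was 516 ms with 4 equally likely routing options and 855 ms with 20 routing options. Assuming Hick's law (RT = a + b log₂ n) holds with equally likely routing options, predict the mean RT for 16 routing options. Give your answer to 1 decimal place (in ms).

Fit slope and intercept:
  b = (855 − 516) / (log₂ 20 − log₂ 4) = 339 / (4.3219 − 2) = 145.999 ms/bit
  a = 516 − 145.999 × 2 = 224.001 ms
Then RT(16) = 224.001 + 145.999 × log₂ 16 = 224.001 + 145.999 × 4 ≈ 807.999 ms.

808.0 ms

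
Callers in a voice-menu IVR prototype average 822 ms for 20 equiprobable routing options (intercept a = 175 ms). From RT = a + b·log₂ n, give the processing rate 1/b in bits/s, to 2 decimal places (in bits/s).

6.68 bits/s

b = (822 − 175)/log₂ 20 = 647/4.3219 = 149.702 ms per bit = 0.14970 s/bit; the reciprocal is 6.680 bits/s.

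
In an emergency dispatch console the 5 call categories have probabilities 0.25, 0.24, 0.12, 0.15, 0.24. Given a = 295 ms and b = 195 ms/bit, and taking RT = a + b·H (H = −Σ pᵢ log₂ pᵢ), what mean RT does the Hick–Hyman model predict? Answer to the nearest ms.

737 ms

Entropy contributions −pᵢ log₂ pᵢ: 0.5000, 0.4941, 0.3671, 0.4105, 0.4941; sum H = 2.2659 bits.
RT = a + bH = 295 + 195·2.2659 = 736.85 ms.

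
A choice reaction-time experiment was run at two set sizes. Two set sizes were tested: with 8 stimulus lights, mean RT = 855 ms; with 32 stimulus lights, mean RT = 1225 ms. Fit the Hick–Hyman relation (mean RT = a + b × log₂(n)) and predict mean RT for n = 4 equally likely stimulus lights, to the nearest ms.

Solve the two-equation system in a and b:
  b = (1225 − 855) / (log₂ 32 − log₂ 8) = 370 / (5 − 3) = 185 ms/bit
  a = 855 − 185 × 3 = 300 ms
Then RT(4) = 300 + 185 × log₂ 4 = 300 + 185 × 2 ≈ 670.000 ms.

670 ms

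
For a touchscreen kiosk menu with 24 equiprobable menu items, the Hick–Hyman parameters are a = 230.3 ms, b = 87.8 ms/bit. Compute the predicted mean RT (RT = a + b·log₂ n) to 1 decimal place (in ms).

632.9 ms

log₂(24) = 4.5850 bits, so RT = 230.3 + 87.8 × 4.5850 ≈ 632.860 ms.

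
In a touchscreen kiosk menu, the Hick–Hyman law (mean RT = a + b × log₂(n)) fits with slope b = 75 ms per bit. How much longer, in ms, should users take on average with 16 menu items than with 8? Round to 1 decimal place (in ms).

75.0 ms

The intercept a cancels: ΔRT = b·(log₂ n₂ − log₂ n₁) = b·log₂(n₂/n₁).
log₂(16) − log₂(8) = log₂(16/8) = log₂(2) = 1.
ΔRT = 75 × 1.0000 = 75.000 ms.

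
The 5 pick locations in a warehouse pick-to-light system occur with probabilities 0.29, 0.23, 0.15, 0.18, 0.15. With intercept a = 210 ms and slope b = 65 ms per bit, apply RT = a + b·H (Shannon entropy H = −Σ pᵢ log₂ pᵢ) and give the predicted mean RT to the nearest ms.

358 ms

H = 0.29·log₂(1/0.29) + 0.23·log₂(1/0.23) + 0.15·log₂(1/0.15) + 0.18·log₂(1/0.18) + 0.15·log₂(1/0.15) = 2.2720 bits.
RT = 210 + 65 × 2.2720 = 357.68 ms.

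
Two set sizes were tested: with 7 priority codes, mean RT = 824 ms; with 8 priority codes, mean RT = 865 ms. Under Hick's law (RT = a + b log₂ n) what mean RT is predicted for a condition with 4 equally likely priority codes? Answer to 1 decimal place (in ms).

652.2 ms

With log₂ n on the abscissa the relation is linear; from the two conditions:
  b = (865 − 824) / (log₂ 8 − log₂ 7) = 41 / (3 − 2.8074) = 212.827 ms/bit
  a = 824 − 212.827 × 2.8074 = 226.520 ms
Then RT(4) = 226.520 + 212.827 × log₂ 4 = 226.520 + 212.827 × 2 ≈ 652.173 ms.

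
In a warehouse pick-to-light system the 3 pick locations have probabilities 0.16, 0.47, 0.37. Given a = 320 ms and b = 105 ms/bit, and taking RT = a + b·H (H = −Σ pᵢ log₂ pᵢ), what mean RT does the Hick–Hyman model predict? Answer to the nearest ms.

474 ms

Entropy contributions −pᵢ log₂ pᵢ: 0.4230, 0.5120, 0.5307; sum H = 1.4657 bits.
RT = a + bH = 320 + 105·1.4657 = 473.90 ms.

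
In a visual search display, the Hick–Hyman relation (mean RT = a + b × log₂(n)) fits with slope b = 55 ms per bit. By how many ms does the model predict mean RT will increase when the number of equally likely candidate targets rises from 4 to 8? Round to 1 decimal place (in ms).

ΔRT = (a + b log₂ n₂) − (a + b log₂ n₁) = b·(log₂ n₂ − log₂ n₁).
log₂(8) − log₂(4) = log₂(8/4) = log₂(2) = 1.
ΔRT = 55 × 1.0000 = 55.000 ms.

55.0 ms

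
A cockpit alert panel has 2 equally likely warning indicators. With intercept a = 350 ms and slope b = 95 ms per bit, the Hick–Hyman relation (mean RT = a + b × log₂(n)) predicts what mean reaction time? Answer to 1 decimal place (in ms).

445.0 ms

log₂(2) = 1 bits, so RT = 350 + 95 × 1 ≈ 445.000 ms.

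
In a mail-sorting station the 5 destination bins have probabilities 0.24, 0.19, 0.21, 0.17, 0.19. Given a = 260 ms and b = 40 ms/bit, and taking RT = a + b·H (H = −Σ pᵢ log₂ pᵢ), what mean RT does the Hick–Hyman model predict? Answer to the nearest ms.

352 ms

Entropy contributions −pᵢ log₂ pᵢ: 0.4941, 0.4552, 0.4728, 0.4346, 0.4552; sum H = 2.3120 bits.
RT = a + bH = 260 + 40·2.3120 = 352.48 ms.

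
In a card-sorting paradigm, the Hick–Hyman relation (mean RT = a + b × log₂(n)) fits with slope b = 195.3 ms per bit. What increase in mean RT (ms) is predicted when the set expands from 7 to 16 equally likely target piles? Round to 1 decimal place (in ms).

The intercept a cancels: ΔRT = b·(log₂ n₂ − log₂ n₁) = b·log₂(n₂/n₁).
log₂(16) − log₂(7) = 4 − 2.8074 = 1.1926.
ΔRT = 195.3 × 1.1926 = 232.924 ms.

232.9 ms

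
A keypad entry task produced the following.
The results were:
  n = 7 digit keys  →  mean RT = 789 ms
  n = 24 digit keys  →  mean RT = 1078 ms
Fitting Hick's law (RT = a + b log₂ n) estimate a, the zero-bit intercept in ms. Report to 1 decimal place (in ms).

The slope on a log₂ axis is (1078 − 789) / (4.5850 − 2.8074) = 162.578 ms/bit.
a = RT₁ − b·log₂ n₁ = 789 − 162.578 × 2.8074 = 332.586 ms.

332.6 ms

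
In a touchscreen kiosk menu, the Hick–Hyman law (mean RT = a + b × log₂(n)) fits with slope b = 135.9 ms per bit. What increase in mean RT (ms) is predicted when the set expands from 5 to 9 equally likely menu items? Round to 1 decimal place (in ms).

The intercept a cancels: ΔRT = b·(log₂ n₂ − log₂ n₁) = b·log₂(n₂/n₁).
log₂(9) − log₂(5) = 3.1699 − 2.3219 = 0.8480.
ΔRT = 135.9 × 0.8480 = 115.243 ms.

115.2 ms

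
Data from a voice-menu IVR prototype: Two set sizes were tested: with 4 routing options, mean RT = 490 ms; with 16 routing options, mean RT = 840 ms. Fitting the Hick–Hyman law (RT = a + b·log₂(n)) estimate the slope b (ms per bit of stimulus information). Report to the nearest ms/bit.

Slope: b = (840 − 490) / (log₂ 16 − log₂ 4) = 350/2.0000 = 175 ms/bit.

175 ms/bit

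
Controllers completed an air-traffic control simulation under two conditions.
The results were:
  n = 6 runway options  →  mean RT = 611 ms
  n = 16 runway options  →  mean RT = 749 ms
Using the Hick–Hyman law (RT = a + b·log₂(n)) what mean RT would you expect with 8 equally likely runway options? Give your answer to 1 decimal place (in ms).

With log₂ n on the abscissa the relation is linear; from the two conditions:
  b = (749 − 611) / (log₂ 16 − log₂ 6) = 138 / (4 − 2.5850) = 97.524 ms/bit
  a = 611 − 97.524 × 2.5850 = 358.904 ms
Then RT(8) = 358.904 + 97.524 × log₂ 8 = 358.904 + 97.524 × 3 ≈ 651.476 ms.

651.5 ms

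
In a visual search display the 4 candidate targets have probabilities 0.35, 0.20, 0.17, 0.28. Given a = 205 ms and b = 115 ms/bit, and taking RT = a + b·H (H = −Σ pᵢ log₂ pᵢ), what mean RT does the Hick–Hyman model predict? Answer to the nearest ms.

428 ms

H = 0.35·log₂(1/0.35) + 0.20·log₂(1/0.20) + 0.17·log₂(1/0.17) + 0.28·log₂(1/0.28) = 1.9433 bits.
RT = 205 + 115 × 1.9433 = 428.48 ms.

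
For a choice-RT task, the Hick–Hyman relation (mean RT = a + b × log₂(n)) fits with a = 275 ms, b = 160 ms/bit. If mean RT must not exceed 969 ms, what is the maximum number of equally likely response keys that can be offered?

20

Set 275 + 160·log₂ n ≤ 969 → log₂ n ≤ (969 − 275)/160 = 4.3375.
So n ≤ 2^4.3375 = 20.217; the largest integer n is 20.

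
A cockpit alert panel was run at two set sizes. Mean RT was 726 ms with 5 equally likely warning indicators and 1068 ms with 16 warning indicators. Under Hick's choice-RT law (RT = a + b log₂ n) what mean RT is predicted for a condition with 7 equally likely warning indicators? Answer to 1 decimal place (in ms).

824.9 ms

Solve the two-equation system in a and b:
  b = (1068 − 726) / (log₂ 16 − log₂ 5) = 342 / (4 − 2.3219) = 203.805 ms/bit
  a = 726 − 203.805 × 2.3219 = 252.779 ms
Then RT(7) = 252.779 + 203.805 × log₂ 7 = 252.779 + 203.805 × 2.8074 ≈ 824.933 ms.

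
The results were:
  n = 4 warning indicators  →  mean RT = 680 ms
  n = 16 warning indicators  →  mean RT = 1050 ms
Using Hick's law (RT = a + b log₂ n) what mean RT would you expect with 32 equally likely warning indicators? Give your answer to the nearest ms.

1235 ms

Solve the two-equation system in a and b:
  b = (1050 − 680) / (log₂ 16 − log₂ 4) = 370 / (4 − 2) = 185 ms/bit
  a = 680 − 185 × 2 = 310 ms
Then RT(32) = 310 + 185 × log₂ 32 = 310 + 185 × 5 ≈ 1235.000 ms.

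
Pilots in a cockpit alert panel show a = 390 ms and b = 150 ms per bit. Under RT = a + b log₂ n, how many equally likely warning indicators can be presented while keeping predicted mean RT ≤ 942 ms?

12

150·log₂ n ≤ 942 − 390 = 552, giving log₂ n ≤ 3.6800 and n ≤ 12.817. The largest whole number is 12.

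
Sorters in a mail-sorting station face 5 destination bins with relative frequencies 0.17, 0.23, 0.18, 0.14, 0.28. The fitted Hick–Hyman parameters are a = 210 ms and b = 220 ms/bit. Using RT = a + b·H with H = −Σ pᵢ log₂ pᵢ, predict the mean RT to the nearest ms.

711 ms

H = 0.17·log₂(1/0.17) + 0.23·log₂(1/0.23) + 0.18·log₂(1/0.18) + 0.14·log₂(1/0.14) + 0.28·log₂(1/0.28) = 2.2789 bits.
RT = 210 + 220 × 2.2789 = 711.36 ms.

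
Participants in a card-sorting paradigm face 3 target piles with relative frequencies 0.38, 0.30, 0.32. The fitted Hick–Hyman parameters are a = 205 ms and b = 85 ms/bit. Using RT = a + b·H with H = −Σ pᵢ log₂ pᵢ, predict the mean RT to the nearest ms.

H = 0.38·log₂(1/0.38) + 0.30·log₂(1/0.30) + 0.32·log₂(1/0.32) = 1.5776 bits.
RT = 205 + 85 × 1.5776 = 339.09 ms.

339 ms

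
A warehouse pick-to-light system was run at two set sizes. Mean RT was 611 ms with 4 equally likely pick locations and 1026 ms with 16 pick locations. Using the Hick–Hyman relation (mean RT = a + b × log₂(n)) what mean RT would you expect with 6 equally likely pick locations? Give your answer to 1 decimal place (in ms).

732.4 ms

Fit slope and intercept:
  b = (1026 − 611) / (log₂ 16 − log₂ 4) = 415 / (4 − 2) = 207.500 ms/bit
  a = 611 − 207.500 × 2 = 196.000 ms
Then RT(6) = 196.000 + 207.500 × log₂ 6 = 196.000 + 207.500 × 2.5850 ≈ 732.380 ms.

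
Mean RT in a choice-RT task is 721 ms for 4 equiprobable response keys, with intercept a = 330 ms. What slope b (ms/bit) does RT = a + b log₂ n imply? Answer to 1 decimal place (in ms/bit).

b = (721 − 330) / log₂(4) = 391 / 2 = 195.500 ms/bit.

195.5 ms/bit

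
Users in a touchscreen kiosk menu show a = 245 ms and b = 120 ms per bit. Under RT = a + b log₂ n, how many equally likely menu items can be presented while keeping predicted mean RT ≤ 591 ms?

Information budget: (591 − 245)/120 = 2.8833 bits, so n ≤ 2^2.8833 = 7.379 → at most 7.

7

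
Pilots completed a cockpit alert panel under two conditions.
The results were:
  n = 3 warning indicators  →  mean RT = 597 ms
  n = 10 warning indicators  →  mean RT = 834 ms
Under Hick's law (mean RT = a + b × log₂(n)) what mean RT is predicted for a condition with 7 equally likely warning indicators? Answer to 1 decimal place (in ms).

763.8 ms

Fit slope and intercept:
  b = (834 − 597) / (log₂ 10 − log₂ 3) = 237 / (3.3219 − 1.5850) = 136.445 ms/bit
  a = 597 − 136.445 × 1.5850 = 380.740 ms
Then RT(7) = 380.740 + 136.445 × log₂ 7 = 380.740 + 136.445 × 2.8074 ≈ 763.789 ms.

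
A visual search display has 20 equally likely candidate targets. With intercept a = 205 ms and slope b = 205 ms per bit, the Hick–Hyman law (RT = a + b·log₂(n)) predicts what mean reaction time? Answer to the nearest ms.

1091 ms

log₂(20) = 4.3219 bits, so RT = 205 + 205 × 4.3219 ≈ 1090.995 ms.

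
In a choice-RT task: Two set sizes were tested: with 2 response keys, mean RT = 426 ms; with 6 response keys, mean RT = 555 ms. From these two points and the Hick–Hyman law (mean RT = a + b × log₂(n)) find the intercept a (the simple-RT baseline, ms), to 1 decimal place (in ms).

Slope: b = (555 − 426) / (log₂ 6 − log₂ 2) = 129/1.5850 = 81.390 ms/bit.
Intercept: a = 426 − 81.390·log₂(2) = 344.610 ms.

344.6 ms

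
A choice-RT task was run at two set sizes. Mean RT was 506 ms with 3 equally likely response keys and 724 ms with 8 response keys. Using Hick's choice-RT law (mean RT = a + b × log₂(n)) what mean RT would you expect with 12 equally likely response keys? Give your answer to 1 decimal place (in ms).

Fit slope and intercept:
  b = (724 − 506) / (log₂ 8 − log₂ 3) = 218 / (3 − 1.5850) = 154.060 ms/bit
  a = 506 − 154.060 × 1.5850 = 261.821 ms
Then RT(12) = 261.821 + 154.060 × log₂ 12 = 261.821 + 154.060 × 3.5850 ≈ 814.119 ms.

814.1 ms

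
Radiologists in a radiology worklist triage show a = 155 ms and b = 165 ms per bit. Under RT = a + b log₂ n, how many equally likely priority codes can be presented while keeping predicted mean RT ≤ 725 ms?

10

Set 155 + 165·log₂ n ≤ 725 → log₂ n ≤ (725 − 155)/165 = 3.4545.
So n ≤ 2^3.4545 = 10.963; the largest integer n is 10.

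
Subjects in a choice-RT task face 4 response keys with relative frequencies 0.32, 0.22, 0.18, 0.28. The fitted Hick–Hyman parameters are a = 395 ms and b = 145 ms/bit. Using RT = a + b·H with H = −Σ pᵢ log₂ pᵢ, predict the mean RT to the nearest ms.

Entropy contributions −pᵢ log₂ pᵢ: 0.5260, 0.4806, 0.4453, 0.5142; sum H = 1.9661 bits.
RT = a + bH = 395 + 145·1.9661 = 680.09 ms.

680 ms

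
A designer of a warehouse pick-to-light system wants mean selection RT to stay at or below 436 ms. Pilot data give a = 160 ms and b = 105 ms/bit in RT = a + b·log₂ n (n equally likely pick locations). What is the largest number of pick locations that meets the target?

6

Information budget: (436 − 160)/105 = 2.6286 bits, so n ≤ 2^2.6286 = 6.184 → at most 6.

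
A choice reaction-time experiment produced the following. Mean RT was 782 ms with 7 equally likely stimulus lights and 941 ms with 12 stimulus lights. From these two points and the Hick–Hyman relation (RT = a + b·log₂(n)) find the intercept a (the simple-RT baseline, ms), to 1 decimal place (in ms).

The slope on a log₂ axis is (941 − 782) / (3.5850 − 2.8074) = 204.473 ms/bit.
a = RT₁ − b·log₂ n₁ = 782 − 204.473 × 2.8074 = 207.971 ms.

208.0 ms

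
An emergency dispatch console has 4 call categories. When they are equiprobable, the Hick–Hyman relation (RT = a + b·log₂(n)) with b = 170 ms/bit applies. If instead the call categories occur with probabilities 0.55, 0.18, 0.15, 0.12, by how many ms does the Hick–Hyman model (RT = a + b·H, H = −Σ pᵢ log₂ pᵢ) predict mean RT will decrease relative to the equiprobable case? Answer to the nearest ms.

51 ms

The RT saving is b·ΔH. Equiprobable H₀ = log₂(4) = 2.0000 bits; with the given probabilities H = 1.6973 bits.
b·(H₀ − H) = 170 × (2.0000 − 1.6973) = 51.46 ms.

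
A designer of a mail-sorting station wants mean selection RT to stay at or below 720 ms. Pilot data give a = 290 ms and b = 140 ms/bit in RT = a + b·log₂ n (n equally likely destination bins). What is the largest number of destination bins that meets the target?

8

Set 290 + 140·log₂ n ≤ 720 → log₂ n ≤ (720 − 290)/140 = 3.0714.
So n ≤ 2^3.0714 = 8.406; the largest integer n is 8.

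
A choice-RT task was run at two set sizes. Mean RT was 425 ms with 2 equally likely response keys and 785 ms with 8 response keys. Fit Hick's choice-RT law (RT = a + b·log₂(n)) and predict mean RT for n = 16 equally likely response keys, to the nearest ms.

With log₂ n on the abscissa the relation is linear; from the two conditions:
  b = (785 − 425) / (log₂ 8 − log₂ 2) = 360 / (3 − 1) = 180 ms/bit
  a = 425 − 180 × 1 = 245 ms
Then RT(16) = 245 + 180 × log₂ 16 = 245 + 180 × 4 ≈ 965.000 ms.

965 ms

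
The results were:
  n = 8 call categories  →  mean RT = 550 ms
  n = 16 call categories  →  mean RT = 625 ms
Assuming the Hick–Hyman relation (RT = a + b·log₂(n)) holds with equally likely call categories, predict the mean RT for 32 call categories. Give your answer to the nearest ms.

Solve the two-equation system in a and b:
  b = (625 − 550) / (log₂ 16 − log₂ 8) = 75 / (4 − 3) = 75 ms/bit
  a = 550 − 75 × 3 = 325 ms
Then RT(32) = 325 + 75 × log₂ 32 = 325 + 75 × 5 ≈ 700.000 ms.

700 ms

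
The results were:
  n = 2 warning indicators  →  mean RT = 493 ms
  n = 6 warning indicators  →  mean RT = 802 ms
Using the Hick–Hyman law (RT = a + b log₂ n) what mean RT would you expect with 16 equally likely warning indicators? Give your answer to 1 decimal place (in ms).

1077.9 ms

RT is linear in log₂ n, so two points fix the line:
  b = (802 − 493) / (log₂ 6 − log₂ 2) = 309 / (2.5850 − 1) = 194.957 ms/bit
  a = 493 − 194.957 × 1 = 298.043 ms
Then RT(16) = 298.043 + 194.957 × log₂ 16 = 298.043 + 194.957 × 4 ≈ 1077.872 ms.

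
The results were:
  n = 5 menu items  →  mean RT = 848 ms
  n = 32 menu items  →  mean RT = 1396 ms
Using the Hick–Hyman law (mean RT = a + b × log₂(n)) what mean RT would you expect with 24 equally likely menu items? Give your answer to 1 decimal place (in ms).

1311.1 ms

Fit slope and intercept:
  b = (1396 − 848) / (log₂ 32 − log₂ 5) = 548 / (5 − 2.3219) = 204.625 ms/bit
  a = 848 − 204.625 × 2.3219 = 372.876 ms
Then RT(24) = 372.876 + 204.625 × log₂ 24 = 372.876 + 204.625 × 4.5850 ≈ 1311.073 ms.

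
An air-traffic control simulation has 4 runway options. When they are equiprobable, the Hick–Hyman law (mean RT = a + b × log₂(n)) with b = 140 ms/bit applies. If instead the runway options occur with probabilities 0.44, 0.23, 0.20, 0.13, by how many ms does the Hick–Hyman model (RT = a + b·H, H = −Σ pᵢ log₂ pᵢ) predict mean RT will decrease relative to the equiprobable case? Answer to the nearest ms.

20 ms

The RT saving is b·ΔH. Equiprobable H₀ = log₂(4) = 2.0000 bits; with the given probabilities H = 1.8558 bits.
b·(H₀ − H) = 140 × (2.0000 − 1.8558) = 20.18 ms.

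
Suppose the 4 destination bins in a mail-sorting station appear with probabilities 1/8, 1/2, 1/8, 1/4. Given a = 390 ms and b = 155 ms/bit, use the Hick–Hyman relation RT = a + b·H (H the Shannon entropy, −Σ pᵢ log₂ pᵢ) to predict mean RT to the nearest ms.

661 ms

Each term −pᵢ log₂ pᵢ: 0.125·3 + 0.5·1 + 0.125·3 + 0.25·2; summed, H = 1.750 bits.
Mean RT = a + bH = 390 + 155·1.750 = 661.25 ms.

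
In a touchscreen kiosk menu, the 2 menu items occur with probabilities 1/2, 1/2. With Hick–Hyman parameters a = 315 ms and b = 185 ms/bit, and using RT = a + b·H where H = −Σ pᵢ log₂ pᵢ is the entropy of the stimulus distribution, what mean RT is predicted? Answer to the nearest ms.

500 ms

Each term −pᵢ log₂ pᵢ: 0.5·1 + 0.5·1; summed, H = 1.000 bits.
Mean RT = a + bH = 315 + 185·1.000 = 500.00 ms.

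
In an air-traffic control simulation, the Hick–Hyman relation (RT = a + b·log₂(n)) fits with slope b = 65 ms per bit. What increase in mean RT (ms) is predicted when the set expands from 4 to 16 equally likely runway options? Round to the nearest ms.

130 ms

Only the slope matters, since a is common to both: ΔRT = b·log₂(n₂/n₁).
log₂(16) − log₂(4) = log₂(16/4) = log₂(4) = 2.
ΔRT = 65 × 2.0000 = 130.000 ms.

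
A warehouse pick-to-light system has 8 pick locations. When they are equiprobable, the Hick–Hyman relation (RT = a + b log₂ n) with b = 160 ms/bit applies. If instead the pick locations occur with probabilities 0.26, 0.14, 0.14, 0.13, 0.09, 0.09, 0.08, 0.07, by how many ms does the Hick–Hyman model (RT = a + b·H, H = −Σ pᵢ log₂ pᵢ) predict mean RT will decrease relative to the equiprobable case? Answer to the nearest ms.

21 ms

Equiprobable entropy H₀ = log₂ 8 = 3.0000 bits.
Skewed entropy H = −Σ pᵢ log₂ pᵢ = 2.8675 bits.
ΔRT = b·(H₀ − H) = 160 × 0.1325 = 21.20 ms.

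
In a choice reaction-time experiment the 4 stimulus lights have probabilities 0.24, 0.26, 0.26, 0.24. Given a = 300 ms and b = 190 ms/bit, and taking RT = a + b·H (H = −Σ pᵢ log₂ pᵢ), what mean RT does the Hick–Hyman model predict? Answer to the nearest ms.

680 ms

H = 0.24·log₂(1/0.24) + 0.26·log₂(1/0.26) + 0.26·log₂(1/0.26) + 0.24·log₂(1/0.24) = 1.9988 bits.
RT = 300 + 190 × 1.9988 = 679.78 ms.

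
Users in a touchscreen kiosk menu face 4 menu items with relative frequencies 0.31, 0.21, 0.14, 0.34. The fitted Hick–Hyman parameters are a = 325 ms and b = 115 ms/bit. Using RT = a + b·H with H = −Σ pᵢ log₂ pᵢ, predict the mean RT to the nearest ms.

Entropy contributions −pᵢ log₂ pᵢ: 0.5238, 0.4728, 0.3971, 0.5292; sum H = 1.9229 bits.
RT = a + bH = 325 + 115·1.9229 = 546.13 ms.

546 ms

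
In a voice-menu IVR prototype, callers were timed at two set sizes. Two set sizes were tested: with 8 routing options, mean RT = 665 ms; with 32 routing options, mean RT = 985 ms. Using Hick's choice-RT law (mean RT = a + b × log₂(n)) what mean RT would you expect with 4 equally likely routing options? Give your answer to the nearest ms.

505 ms

RT is linear in log₂ n, so two points fix the line:
  b = (985 − 665) / (log₂ 32 − log₂ 8) = 320 / (5 − 3) = 160 ms/bit
  a = 665 − 160 × 3 = 185 ms
Then RT(4) = 185 + 160 × log₂ 4 = 185 + 160 × 2 ≈ 505.000 ms.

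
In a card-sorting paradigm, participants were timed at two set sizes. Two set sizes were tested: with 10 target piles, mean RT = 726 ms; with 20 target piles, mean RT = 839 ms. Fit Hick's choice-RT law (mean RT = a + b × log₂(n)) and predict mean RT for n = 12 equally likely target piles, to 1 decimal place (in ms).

Fit slope and intercept:
  b = (839 − 726) / (log₂ 20 − log₂ 10) = 113 / (4.3219 − 3.3219) = 113.000 ms/bit
  a = 726 − 113.000 × 3.3219 = 350.622 ms
Then RT(12) = 350.622 + 113.000 × log₂ 12 = 350.622 + 113.000 × 3.5850 ≈ 755.723 ms.

755.7 ms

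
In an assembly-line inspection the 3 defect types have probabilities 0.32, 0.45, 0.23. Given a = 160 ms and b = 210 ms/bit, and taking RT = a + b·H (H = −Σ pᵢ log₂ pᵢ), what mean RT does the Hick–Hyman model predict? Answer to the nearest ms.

H = 0.32·log₂(1/0.32) + 0.45·log₂(1/0.45) + 0.23·log₂(1/0.23) = 1.5321 bits.
RT = 160 + 210 × 1.5321 = 481.74 ms.

482 ms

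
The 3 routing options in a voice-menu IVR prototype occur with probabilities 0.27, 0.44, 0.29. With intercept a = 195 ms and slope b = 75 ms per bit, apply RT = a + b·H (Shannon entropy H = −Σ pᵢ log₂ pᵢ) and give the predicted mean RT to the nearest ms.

H = 0.27·log₂(1/0.27) + 0.44·log₂(1/0.44) + 0.29·log₂(1/0.29) = 1.5491 bits.
RT = 195 + 75 × 1.5491 = 311.18 ms.

311 ms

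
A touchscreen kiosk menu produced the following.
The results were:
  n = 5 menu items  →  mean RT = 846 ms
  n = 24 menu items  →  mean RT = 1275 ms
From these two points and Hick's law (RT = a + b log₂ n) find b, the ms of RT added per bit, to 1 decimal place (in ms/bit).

b = (RT₂ − RT₁)/(log₂ n₂ − log₂ n₁) = (1275 − 846)/(4.5850 − 2.3219) = 189.568 ms/bit.

189.6 ms/bit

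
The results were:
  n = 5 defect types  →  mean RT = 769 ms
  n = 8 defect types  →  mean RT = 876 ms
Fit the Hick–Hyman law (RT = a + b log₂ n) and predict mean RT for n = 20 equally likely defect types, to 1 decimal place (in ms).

1084.6 ms

Solve the two-equation system in a and b:
  b = (876 − 769) / (log₂ 8 − log₂ 5) = 107 / (3 − 2.3219) = 157.800 ms/bit
  a = 769 − 157.800 × 2.3219 = 402.599 ms
Then RT(20) = 402.599 + 157.800 × log₂ 20 = 402.599 + 157.800 × 4.3219 ≈ 1084.601 ms.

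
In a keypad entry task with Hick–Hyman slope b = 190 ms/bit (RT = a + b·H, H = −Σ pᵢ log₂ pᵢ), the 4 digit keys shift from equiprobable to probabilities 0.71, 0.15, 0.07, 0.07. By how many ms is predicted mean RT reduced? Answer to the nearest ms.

133 ms

The RT saving is b·ΔH. Equiprobable H₀ = log₂(4) = 2.0000 bits; with the given probabilities H = 1.2985 bits.
b·(H₀ − H) = 190 × (2.0000 − 1.2985) = 133.29 ms.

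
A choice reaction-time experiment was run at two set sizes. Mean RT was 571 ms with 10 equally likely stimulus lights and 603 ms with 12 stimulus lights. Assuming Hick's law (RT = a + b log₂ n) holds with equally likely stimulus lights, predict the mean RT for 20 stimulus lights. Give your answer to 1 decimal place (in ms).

Fit slope and intercept:
  b = (603 − 571) / (log₂ 12 − log₂ 10) = 32 / (3.5850 − 3.3219) = 121.657 ms/bit
  a = 571 − 121.657 × 3.3219 = 166.864 ms
Then RT(20) = 166.864 + 121.657 × log₂ 20 = 166.864 + 121.657 × 4.3219 ≈ 692.657 ms.

692.7 ms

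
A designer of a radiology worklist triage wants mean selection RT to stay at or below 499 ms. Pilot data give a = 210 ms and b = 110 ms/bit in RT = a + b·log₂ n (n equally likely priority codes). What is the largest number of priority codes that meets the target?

Set 210 + 110·log₂ n ≤ 499 → log₂ n ≤ (499 − 210)/110 = 2.6273.
So n ≤ 2^2.6273 = 6.179; the largest integer n is 6.

6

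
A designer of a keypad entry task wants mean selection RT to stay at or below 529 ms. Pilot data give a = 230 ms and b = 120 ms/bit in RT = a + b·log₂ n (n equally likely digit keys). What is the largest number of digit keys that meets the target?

5

Set 230 + 120·log₂ n ≤ 529 → log₂ n ≤ (529 − 230)/120 = 2.4917.
So n ≤ 2^2.4917 = 5.624; the largest integer n is 5.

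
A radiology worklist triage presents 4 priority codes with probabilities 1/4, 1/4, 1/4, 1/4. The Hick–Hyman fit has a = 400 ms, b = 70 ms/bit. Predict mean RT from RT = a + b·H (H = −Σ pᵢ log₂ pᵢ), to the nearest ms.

H = −Σ pᵢ log₂ pᵢ = 0.25·2 + 0.25·2 + 0.25·2 + 0.25·2 = 2.000 bits.
RT = 400 + 70 × 2.000 = 540.00 ms.

540 ms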